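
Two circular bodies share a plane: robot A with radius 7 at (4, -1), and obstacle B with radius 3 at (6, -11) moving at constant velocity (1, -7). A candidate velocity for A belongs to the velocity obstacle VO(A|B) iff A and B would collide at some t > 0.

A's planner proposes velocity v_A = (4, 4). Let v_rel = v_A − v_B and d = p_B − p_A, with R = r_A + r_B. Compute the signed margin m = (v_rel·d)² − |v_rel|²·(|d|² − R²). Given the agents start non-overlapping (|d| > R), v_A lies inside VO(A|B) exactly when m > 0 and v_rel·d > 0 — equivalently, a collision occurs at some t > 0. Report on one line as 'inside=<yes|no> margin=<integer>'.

d = (2, -10),  |d|² = 104;  R = 7+3 = 10,  c = 104−10² = 4
v_rel = (3, 11),  |v_rel|² = 130;  v_rel·d = (3)·(2) + (11)·(-10) = -104
130·t² + 208·t + 4 = 0  ⇒  m = (-104)² − 130·4 = 10296
m = 10296 > 0,  v_rel·d = -104 < 0  ⇒  outside

inside=no margin=10296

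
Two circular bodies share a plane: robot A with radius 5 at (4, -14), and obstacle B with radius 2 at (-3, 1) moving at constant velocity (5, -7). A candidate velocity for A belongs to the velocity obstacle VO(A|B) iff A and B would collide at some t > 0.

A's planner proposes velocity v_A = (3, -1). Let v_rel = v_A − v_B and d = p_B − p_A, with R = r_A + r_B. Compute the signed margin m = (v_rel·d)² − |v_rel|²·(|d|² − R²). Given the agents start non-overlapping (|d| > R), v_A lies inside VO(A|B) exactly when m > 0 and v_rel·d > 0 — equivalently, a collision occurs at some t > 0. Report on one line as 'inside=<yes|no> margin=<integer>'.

d = (-7, 15),  |d|² = 274;  R = 5+2 = 7,  c = 274−7² = 225
v_rel = (-2, 6),  |v_rel|² = 40;  v_rel·d = (-2)·(-7) + (6)·(15) = 104
40·t² − 208·t + 225 = 0  ⇒  m = 104² − 40·225 = 1816
m = 1816 > 0,  v_rel·d = 104 > 0  ⇒  inside

inside=yes margin=1816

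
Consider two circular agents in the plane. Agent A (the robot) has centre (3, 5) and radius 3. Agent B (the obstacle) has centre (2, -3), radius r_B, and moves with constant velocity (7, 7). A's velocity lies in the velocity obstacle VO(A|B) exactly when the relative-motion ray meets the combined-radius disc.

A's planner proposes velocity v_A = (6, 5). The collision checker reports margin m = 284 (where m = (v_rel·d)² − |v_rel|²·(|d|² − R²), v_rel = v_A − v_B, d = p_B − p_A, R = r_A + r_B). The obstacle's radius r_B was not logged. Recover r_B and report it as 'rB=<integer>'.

m = 284
d = (-1, -8);  v_rel = (-1, -2),  |v_rel|² = 5
v_rel×d = (-1)·(-8) − (-2)·(-1) = 6
since m = R²·5 − 6²:  R² = (36 + 284) / 5 = 64
R = √64 = 8  ⇒  r_B = 8 − 3 = 5

rB=5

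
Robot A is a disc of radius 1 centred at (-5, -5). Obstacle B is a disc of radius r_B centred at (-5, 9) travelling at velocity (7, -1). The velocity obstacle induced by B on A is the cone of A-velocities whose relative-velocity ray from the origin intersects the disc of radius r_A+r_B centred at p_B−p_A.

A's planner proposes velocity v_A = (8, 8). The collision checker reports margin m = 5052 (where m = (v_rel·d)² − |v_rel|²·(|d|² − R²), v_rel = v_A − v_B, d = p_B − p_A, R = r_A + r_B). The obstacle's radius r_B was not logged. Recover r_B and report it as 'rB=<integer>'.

m = 5052
d = (0, 14);  v_rel = (1, 9),  |v_rel|² = 82
v_rel×d = (1)·(14) − (9)·(0) = 14
since m = R²·82 − 14²:  R² = (196 + 5052) / 82 = 64
R = √64 = 8  ⇒  r_B = 8 − 1 = 7

rB=7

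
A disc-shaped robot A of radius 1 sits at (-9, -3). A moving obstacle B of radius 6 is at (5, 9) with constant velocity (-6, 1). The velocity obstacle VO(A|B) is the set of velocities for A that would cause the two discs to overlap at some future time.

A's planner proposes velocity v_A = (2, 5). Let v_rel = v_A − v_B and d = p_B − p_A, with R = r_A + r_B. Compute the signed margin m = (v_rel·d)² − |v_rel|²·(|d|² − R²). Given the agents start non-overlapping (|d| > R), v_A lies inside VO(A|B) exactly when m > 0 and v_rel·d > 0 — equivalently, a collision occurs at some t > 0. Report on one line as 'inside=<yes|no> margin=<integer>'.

d = (14, 12),  |d|² = 340;  R = 1+6 = 7,  c = 340−7² = 291
v_rel = (8, 4),  |v_rel|² = 80;  v_rel·d = (8)·(14) + (4)·(12) = 160
80·t² − 320·t + 291 = 0  ⇒  m = 160² − 80·291 = 2320
m = 2320 > 0,  v_rel·d = 160 > 0  ⇒  inside

inside=yes margin=2320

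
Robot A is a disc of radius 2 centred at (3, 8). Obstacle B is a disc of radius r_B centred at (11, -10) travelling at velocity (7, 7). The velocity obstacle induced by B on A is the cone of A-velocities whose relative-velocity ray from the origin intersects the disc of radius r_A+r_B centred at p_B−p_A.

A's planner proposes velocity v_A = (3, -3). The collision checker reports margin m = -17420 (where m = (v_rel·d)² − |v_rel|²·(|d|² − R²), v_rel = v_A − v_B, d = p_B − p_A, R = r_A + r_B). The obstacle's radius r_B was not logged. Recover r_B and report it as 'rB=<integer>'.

m = -17420
d = (8, -18);  v_rel = (-4, -10),  |v_rel|² = 116
v_rel×d = (-4)·(-18) − (-10)·(8) = 152
since m = R²·116 − 152²:  R² = (23104 + -17420) / 116 = 49
R = √49 = 7  ⇒  r_B = 7 − 2 = 5

rB=5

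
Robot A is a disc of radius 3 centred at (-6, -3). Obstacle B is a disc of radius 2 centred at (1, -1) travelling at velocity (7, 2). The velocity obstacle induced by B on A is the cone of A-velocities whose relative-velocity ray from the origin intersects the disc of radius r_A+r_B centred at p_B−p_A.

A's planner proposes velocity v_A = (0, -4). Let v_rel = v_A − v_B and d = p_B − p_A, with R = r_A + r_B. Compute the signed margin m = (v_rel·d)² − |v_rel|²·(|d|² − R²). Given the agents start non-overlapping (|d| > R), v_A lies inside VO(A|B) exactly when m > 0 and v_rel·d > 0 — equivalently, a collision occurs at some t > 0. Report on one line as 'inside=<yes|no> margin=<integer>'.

d = (7, 2),  |d|² = 53;  R = 3+2 = 5,  c = 53−5² = 28
v_rel = (-7, -6),  |v_rel|² = 85;  v_rel·d = (-7)·(7) + (-6)·(2) = -61
85·t² + 122·t + 28 = 0  ⇒  m = (-61)² − 85·28 = 1341
m = 1341 > 0,  v_rel·d = -61 < 0  ⇒  outside

inside=no margin=1341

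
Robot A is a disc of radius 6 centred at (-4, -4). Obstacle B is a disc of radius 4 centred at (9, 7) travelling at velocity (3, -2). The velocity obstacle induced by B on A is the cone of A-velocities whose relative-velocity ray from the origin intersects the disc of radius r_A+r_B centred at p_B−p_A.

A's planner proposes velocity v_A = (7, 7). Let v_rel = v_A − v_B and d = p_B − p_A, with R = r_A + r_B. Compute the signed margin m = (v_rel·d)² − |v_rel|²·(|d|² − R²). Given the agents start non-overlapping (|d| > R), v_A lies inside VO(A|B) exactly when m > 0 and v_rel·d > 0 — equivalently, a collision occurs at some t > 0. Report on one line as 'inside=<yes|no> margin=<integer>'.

d = (13, 11),  |d|² = 290;  R = 6+4 = 10,  c = 290−10² = 190
v_rel = (4, 9),  |v_rel|² = 97;  v_rel·d = (4)·(13) + (9)·(11) = 151
97·t² − 302·t + 190 = 0  ⇒  m = 151² − 97·190 = 4371
m = 4371 > 0,  v_rel·d = 151 > 0  ⇒  inside

inside=yes margin=4371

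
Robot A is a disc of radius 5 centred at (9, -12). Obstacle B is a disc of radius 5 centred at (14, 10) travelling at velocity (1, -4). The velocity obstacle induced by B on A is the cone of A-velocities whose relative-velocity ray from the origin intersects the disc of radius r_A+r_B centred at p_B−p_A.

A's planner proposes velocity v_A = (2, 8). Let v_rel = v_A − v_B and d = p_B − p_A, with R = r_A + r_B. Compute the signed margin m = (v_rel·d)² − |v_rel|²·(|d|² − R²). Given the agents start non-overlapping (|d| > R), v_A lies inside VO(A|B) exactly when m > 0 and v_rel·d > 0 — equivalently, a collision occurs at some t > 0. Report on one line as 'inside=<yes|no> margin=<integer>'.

d = (5, 22),  |d|² = 509;  R = 5+5 = 10,  c = 509−10² = 409
v_rel = (1, 12),  |v_rel|² = 145;  v_rel·d = (1)·(5) + (12)·(22) = 269
145·t² − 538·t + 409 = 0  ⇒  m = 269² − 145·409 = 13056
m = 13056 > 0,  v_rel·d = 269 > 0  ⇒  inside

inside=yes margin=13056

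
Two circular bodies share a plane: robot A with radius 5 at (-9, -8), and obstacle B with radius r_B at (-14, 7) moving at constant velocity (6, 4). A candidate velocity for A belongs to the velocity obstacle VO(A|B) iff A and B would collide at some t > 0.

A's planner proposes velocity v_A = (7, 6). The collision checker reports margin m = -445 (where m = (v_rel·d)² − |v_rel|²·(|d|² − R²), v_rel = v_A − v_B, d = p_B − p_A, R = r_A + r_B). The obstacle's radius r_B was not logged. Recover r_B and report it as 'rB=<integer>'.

m = -445
d = (-5, 15);  v_rel = (1, 2),  |v_rel|² = 5
v_rel×d = (1)·(15) − (2)·(-5) = 25
since m = R²·5 − 25²:  R² = (625 + -445) / 5 = 36
R = √36 = 6  ⇒  r_B = 6 − 5 = 1

rB=1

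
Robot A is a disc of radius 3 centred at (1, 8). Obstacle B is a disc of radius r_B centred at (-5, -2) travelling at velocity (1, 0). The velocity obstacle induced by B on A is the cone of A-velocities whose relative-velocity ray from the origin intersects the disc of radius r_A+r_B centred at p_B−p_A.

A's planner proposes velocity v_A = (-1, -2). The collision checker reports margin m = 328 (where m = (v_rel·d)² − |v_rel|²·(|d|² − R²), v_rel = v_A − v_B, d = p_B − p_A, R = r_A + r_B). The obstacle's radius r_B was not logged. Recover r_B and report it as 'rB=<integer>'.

m = 328
d = (-6, -10);  v_rel = (-2, -2),  |v_rel|² = 8
v_rel×d = (-2)·(-10) − (-2)·(-6) = 8
since m = R²·8 − 8²:  R² = (64 + 328) / 8 = 49
R = √49 = 7  ⇒  r_B = 7 − 3 = 4

rB=4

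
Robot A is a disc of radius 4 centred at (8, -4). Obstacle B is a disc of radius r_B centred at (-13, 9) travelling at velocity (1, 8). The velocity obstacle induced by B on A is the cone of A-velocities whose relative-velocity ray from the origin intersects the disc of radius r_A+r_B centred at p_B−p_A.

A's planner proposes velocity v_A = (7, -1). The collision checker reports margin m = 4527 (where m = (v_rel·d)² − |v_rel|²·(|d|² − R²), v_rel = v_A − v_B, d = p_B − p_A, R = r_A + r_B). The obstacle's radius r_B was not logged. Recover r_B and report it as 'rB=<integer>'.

m = 4527
d = (-21, 13);  v_rel = (6, -9),  |v_rel|² = 117
v_rel×d = (6)·(13) − (-9)·(-21) = -111
since m = R²·117 − (-111)²:  R² = (12321 + 4527) / 117 = 144
R = √144 = 12  ⇒  r_B = 12 − 4 = 8

rB=8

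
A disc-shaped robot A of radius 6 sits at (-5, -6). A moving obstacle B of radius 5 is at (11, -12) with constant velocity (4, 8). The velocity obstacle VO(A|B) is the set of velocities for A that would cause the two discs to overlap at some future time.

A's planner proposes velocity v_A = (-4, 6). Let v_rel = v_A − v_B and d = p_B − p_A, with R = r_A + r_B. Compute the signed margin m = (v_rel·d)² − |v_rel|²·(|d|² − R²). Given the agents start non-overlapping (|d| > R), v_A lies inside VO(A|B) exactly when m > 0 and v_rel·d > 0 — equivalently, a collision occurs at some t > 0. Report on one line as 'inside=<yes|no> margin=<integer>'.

d = (16, -6),  |d|² = 292;  R = 6+5 = 11,  c = 292−11² = 171
v_rel = (-8, -2),  |v_rel|² = 68;  v_rel·d = (-8)·(16) + (-2)·(-6) = -116
68·t² + 232·t + 171 = 0  ⇒  m = (-116)² − 68·171 = 1828
m = 1828 > 0,  v_rel·d = -116 < 0  ⇒  outside

inside=no margin=1828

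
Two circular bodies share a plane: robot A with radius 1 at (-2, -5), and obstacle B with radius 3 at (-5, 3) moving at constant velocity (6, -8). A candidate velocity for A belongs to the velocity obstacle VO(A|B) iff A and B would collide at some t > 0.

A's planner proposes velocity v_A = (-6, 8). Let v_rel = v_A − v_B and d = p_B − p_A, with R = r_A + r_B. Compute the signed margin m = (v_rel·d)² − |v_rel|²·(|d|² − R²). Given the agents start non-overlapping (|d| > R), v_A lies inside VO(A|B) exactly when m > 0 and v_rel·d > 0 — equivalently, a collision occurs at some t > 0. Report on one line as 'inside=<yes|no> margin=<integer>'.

d = (-3, 8),  |d|² = 73;  R = 1+3 = 4,  c = 73−4² = 57
v_rel = (-12, 16),  |v_rel|² = 400;  v_rel·d = (-12)·(-3) + (16)·(8) = 164
400·t² − 328·t + 57 = 0  ⇒  m = 164² − 400·57 = 4096
m = 4096 > 0,  v_rel·d = 164 > 0  ⇒  inside

inside=yes margin=4096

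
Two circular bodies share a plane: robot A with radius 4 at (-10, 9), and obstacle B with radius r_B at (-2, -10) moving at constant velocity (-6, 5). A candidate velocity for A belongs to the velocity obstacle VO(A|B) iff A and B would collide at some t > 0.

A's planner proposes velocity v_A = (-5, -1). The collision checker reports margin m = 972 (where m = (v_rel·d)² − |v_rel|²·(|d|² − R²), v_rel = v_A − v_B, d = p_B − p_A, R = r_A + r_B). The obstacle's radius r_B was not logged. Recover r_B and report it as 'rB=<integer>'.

m = 972
d = (8, -19);  v_rel = (1, -6),  |v_rel|² = 37
v_rel×d = (1)·(-19) − (-6)·(8) = 29
since m = R²·37 − 29²:  R² = (841 + 972) / 37 = 49
R = √49 = 7  ⇒  r_B = 7 − 4 = 3

rB=3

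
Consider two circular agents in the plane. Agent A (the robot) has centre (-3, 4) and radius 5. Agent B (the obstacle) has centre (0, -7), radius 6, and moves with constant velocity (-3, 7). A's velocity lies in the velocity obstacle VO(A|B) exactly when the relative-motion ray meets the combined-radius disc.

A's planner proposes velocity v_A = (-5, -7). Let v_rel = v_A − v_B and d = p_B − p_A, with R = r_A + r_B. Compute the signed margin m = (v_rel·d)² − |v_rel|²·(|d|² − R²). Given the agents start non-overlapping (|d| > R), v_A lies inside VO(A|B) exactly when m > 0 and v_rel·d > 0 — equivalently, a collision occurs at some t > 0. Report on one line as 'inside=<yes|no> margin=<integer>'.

d = (3, -11),  |d|² = 130;  R = 5+6 = 11,  c = 130−11² = 9
v_rel = (-2, -14),  |v_rel|² = 200;  v_rel·d = (-2)·(3) + (-14)·(-11) = 148
200·t² − 296·t + 9 = 0  ⇒  m = 148² − 200·9 = 20104
m = 20104 > 0,  v_rel·d = 148 > 0  ⇒  inside

inside=yes margin=20104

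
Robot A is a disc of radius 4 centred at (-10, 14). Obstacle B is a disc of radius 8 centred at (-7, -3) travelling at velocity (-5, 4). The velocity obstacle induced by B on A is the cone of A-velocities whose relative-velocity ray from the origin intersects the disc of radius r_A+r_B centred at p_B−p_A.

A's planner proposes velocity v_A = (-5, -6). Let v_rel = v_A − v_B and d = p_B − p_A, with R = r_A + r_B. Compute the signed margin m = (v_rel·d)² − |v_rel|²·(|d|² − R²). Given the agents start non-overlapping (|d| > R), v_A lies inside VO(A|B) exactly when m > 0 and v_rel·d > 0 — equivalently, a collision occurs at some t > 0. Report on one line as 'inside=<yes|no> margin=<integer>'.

d = (3, -17),  |d|² = 298;  R = 4+8 = 12,  c = 298−12² = 154
v_rel = (0, -10),  |v_rel|² = 100;  v_rel·d = (0)·(3) + (-10)·(-17) = 170
100·t² − 340·t + 154 = 0  ⇒  m = 170² − 100·154 = 13500
m = 13500 > 0,  v_rel·d = 170 > 0  ⇒  inside

inside=yes margin=13500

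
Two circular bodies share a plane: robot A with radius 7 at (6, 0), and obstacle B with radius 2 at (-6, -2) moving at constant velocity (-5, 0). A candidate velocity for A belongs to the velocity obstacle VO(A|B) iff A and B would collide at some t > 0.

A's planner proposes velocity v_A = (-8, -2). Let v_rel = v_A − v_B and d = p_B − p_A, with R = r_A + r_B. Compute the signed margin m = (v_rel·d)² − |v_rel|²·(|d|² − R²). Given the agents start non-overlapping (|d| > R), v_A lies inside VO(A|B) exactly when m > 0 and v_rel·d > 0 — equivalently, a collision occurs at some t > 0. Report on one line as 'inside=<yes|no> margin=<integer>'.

d = (-12, -2),  |d|² = 148;  R = 7+2 = 9,  c = 148−9² = 67
v_rel = (-3, -2),  |v_rel|² = 13;  v_rel·d = (-3)·(-12) + (-2)·(-2) = 40
13·t² − 80·t + 67 = 0  ⇒  m = 40² − 13·67 = 729
m = 729 > 0,  v_rel·d = 40 > 0  ⇒  inside

inside=yes margin=729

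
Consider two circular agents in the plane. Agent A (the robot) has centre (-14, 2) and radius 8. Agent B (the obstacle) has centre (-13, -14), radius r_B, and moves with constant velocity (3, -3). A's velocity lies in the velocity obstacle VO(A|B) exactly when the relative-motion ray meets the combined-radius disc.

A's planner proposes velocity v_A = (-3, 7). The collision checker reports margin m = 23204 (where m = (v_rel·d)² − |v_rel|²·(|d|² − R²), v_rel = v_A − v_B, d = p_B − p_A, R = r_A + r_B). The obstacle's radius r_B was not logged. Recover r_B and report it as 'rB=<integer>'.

m = 23204
d = (1, -16);  v_rel = (-6, 10),  |v_rel|² = 136
v_rel×d = (-6)·(-16) − (10)·(1) = 86
since m = R²·136 − 86²:  R² = (7396 + 23204) / 136 = 225
R = √225 = 15  ⇒  r_B = 15 − 8 = 7

rB=7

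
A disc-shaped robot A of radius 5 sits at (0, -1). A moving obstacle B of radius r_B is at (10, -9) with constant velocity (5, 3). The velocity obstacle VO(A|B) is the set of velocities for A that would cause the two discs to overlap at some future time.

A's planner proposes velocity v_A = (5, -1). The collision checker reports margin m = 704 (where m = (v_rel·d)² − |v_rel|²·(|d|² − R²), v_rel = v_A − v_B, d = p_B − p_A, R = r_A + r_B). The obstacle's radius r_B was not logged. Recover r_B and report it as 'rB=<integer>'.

m = 704
d = (10, -8);  v_rel = (0, -4),  |v_rel|² = 16
v_rel×d = (0)·(-8) − (-4)·(10) = 40
since m = R²·16 − 40²:  R² = (1600 + 704) / 16 = 144
R = √144 = 12  ⇒  r_B = 12 − 5 = 7

rB=7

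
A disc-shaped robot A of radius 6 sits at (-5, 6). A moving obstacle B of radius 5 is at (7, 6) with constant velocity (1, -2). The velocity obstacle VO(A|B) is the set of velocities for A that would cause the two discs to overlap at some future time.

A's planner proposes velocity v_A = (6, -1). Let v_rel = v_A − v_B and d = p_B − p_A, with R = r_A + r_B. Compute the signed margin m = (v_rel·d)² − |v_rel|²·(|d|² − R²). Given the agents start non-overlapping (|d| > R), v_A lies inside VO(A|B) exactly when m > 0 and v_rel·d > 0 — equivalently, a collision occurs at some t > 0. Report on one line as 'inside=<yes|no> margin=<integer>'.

d = (12, 0),  |d|² = 144;  R = 6+5 = 11,  c = 144−11² = 23
v_rel = (5, 1),  |v_rel|² = 26;  v_rel·d = (5)·(12) + (1)·(0) = 60
26·t² − 120·t + 23 = 0  ⇒  m = 60² − 26·23 = 3002
m = 3002 > 0,  v_rel·d = 60 > 0  ⇒  inside

inside=yes margin=3002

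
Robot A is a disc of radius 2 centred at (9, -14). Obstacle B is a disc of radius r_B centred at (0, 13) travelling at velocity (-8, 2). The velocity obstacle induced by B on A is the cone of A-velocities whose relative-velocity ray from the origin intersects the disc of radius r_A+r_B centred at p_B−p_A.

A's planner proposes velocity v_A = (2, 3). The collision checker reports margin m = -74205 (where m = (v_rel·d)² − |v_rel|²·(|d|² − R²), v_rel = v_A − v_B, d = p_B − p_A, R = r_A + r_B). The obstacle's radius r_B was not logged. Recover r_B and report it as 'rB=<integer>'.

m = -74205
d = (-9, 27);  v_rel = (10, 1),  |v_rel|² = 101
v_rel×d = (10)·(27) − (1)·(-9) = 279
since m = R²·101 − 279²:  R² = (77841 + -74205) / 101 = 36
R = √36 = 6  ⇒  r_B = 6 − 2 = 4

rB=4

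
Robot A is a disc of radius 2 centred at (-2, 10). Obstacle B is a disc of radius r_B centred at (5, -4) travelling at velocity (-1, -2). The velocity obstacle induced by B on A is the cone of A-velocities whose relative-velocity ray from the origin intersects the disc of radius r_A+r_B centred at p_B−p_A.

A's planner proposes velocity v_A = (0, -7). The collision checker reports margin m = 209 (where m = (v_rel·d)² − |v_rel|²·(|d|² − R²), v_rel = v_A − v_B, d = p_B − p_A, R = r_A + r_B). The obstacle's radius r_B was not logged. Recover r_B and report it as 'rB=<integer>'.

m = 209
d = (7, -14);  v_rel = (1, -5),  |v_rel|² = 26
v_rel×d = (1)·(-14) − (-5)·(7) = 21
since m = R²·26 − 21²:  R² = (441 + 209) / 26 = 25
R = √25 = 5  ⇒  r_B = 5 − 2 = 3

rB=3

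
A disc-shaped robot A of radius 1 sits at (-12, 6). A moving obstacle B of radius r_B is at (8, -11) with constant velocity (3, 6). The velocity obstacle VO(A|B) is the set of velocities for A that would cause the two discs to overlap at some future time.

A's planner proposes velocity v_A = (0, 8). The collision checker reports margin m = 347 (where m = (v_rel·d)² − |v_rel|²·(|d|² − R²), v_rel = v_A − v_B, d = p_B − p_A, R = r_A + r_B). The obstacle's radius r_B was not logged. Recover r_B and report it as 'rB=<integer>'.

m = 347
d = (20, -17);  v_rel = (-3, 2),  |v_rel|² = 13
v_rel×d = (-3)·(-17) − (2)·(20) = 11
since m = R²·13 − 11²:  R² = (121 + 347) / 13 = 36
R = √36 = 6  ⇒  r_B = 6 − 1 = 5

rB=5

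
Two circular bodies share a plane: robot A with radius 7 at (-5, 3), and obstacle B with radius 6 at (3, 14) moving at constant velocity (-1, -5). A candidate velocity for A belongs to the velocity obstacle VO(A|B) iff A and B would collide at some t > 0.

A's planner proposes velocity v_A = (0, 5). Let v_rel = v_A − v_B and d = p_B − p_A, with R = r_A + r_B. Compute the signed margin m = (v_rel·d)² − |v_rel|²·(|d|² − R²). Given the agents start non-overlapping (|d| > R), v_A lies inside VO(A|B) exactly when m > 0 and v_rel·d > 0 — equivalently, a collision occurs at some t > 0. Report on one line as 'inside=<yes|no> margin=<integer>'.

d = (8, 11),  |d|² = 185;  R = 7+6 = 13,  c = 185−13² = 16
v_rel = (1, 10),  |v_rel|² = 101;  v_rel·d = (1)·(8) + (10)·(11) = 118
101·t² − 236·t + 16 = 0  ⇒  m = 118² − 101·16 = 12308
m = 12308 > 0,  v_rel·d = 118 > 0  ⇒  inside

inside=yes margin=12308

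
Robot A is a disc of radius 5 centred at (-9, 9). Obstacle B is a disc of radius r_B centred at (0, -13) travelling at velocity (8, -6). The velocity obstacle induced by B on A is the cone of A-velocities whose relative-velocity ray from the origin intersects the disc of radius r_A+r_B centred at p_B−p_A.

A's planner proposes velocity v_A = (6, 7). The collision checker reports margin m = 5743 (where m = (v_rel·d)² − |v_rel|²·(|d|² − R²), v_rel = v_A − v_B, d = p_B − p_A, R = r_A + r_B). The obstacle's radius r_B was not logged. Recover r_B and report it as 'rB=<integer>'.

m = 5743
d = (9, -22);  v_rel = (-2, 13),  |v_rel|² = 173
v_rel×d = (-2)·(-22) − (13)·(9) = -73
since m = R²·173 − (-73)²:  R² = (5329 + 5743) / 173 = 64
R = √64 = 8  ⇒  r_B = 8 − 5 = 3

rB=3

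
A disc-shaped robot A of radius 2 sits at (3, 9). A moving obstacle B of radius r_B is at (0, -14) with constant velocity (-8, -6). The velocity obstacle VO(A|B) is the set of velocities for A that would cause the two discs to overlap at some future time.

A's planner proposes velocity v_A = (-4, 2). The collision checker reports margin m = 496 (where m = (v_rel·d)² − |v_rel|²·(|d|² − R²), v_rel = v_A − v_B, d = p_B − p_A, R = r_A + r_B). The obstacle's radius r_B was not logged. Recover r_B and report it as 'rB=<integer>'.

m = 496
d = (-3, -23);  v_rel = (4, 8),  |v_rel|² = 80
v_rel×d = (4)·(-23) − (8)·(-3) = -68
since m = R²·80 − (-68)²:  R² = (4624 + 496) / 80 = 64
R = √64 = 8  ⇒  r_B = 8 − 2 = 6

rB=6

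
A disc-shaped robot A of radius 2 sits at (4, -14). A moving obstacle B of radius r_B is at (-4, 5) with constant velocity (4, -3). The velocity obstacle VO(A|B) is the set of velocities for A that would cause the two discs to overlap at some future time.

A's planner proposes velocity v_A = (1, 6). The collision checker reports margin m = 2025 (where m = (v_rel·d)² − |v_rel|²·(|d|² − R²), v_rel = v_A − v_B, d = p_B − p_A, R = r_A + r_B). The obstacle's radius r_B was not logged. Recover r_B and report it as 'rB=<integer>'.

m = 2025
d = (-8, 19);  v_rel = (-3, 9),  |v_rel|² = 90
v_rel×d = (-3)·(19) − (9)·(-8) = 15
since m = R²·90 − 15²:  R² = (225 + 2025) / 90 = 25
R = √25 = 5  ⇒  r_B = 5 − 2 = 3

rB=3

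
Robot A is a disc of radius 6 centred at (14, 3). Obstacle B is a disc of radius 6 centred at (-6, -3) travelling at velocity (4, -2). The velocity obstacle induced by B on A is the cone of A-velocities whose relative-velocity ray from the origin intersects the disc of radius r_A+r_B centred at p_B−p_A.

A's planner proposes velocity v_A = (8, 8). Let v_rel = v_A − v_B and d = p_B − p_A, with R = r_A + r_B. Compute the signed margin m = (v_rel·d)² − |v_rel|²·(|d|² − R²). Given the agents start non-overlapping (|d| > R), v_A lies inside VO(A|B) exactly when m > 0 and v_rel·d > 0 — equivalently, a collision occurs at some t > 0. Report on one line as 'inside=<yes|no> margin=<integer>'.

d = (-20, -6),  |d|² = 436;  R = 6+6 = 12,  c = 436−12² = 292
v_rel = (4, 10),  |v_rel|² = 116;  v_rel·d = (4)·(-20) + (10)·(-6) = -140
116·t² + 280·t + 292 = 0  ⇒  m = (-140)² − 116·292 = -14272
m = -14272 < 0,  v_rel·d = -140 < 0  ⇒  outside

inside=no margin=-14272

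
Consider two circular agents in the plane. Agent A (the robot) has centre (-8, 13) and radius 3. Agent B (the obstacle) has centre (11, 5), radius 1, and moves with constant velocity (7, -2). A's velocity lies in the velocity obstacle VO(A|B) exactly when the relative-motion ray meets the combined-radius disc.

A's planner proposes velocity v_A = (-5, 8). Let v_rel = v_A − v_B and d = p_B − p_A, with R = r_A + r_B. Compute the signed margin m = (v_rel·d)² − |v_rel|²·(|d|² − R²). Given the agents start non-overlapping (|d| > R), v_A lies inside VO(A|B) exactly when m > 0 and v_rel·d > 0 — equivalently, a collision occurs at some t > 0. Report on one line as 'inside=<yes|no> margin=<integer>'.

d = (19, -8),  |d|² = 425;  R = 3+1 = 4,  c = 425−4² = 409
v_rel = (-12, 10),  |v_rel|² = 244;  v_rel·d = (-12)·(19) + (10)·(-8) = -308
244·t² + 616·t + 409 = 0  ⇒  m = (-308)² − 244·409 = -4932
m = -4932 < 0,  v_rel·d = -308 < 0  ⇒  outside

inside=no margin=-4932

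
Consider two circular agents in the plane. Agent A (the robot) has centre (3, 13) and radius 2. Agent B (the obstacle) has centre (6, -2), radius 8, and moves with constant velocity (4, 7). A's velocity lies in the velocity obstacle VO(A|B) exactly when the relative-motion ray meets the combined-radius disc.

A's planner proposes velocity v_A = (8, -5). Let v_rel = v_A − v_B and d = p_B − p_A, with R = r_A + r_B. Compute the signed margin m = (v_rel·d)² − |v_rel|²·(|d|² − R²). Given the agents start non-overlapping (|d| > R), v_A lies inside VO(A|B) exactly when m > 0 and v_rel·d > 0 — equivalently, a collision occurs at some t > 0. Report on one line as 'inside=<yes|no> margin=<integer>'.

d = (3, -15),  |d|² = 234;  R = 2+8 = 10,  c = 234−10² = 134
v_rel = (4, -12),  |v_rel|² = 160;  v_rel·d = (4)·(3) + (-12)·(-15) = 192
160·t² − 384·t + 134 = 0  ⇒  m = 192² − 160·134 = 15424
m = 15424 > 0,  v_rel·d = 192 > 0  ⇒  inside

inside=yes margin=15424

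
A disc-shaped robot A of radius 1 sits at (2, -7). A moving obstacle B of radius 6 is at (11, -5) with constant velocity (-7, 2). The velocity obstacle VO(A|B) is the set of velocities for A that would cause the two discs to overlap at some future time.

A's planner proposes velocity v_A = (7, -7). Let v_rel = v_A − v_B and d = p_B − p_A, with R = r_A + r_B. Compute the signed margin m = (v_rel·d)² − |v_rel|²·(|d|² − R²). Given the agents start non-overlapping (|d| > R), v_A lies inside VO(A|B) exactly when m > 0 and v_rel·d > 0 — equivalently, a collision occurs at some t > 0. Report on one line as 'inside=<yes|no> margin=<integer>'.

d = (9, 2),  |d|² = 85;  R = 1+6 = 7,  c = 85−7² = 36
v_rel = (14, -9),  |v_rel|² = 277;  v_rel·d = (14)·(9) + (-9)·(2) = 108
277·t² − 216·t + 36 = 0  ⇒  m = 108² − 277·36 = 1692
m = 1692 > 0,  v_rel·d = 108 > 0  ⇒  inside

inside=yes margin=1692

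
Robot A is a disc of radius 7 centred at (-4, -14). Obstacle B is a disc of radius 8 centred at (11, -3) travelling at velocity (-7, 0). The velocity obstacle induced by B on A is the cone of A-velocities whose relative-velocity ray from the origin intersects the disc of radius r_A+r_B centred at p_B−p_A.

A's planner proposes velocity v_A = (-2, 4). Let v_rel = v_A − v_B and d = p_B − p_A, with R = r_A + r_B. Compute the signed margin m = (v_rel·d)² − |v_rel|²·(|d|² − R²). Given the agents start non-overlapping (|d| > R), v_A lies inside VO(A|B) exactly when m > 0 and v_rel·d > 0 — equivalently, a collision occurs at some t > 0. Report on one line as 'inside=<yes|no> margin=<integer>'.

d = (15, 11),  |d|² = 346;  R = 7+8 = 15,  c = 346−15² = 121
v_rel = (5, 4),  |v_rel|² = 41;  v_rel·d = (5)·(15) + (4)·(11) = 119
41·t² − 238·t + 121 = 0  ⇒  m = 119² − 41·121 = 9200
m = 9200 > 0,  v_rel·d = 119 > 0  ⇒  inside

inside=yes margin=9200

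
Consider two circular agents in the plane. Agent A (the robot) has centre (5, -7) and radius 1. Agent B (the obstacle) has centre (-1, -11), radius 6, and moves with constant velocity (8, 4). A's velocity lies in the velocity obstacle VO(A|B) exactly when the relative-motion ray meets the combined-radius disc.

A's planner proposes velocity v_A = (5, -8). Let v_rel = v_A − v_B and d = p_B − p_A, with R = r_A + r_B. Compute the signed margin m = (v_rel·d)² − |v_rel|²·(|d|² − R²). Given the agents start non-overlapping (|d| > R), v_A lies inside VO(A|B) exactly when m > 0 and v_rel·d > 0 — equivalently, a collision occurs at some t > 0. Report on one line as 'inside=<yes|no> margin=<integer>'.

d = (-6, -4),  |d|² = 52;  R = 1+6 = 7,  c = 52−7² = 3
v_rel = (-3, -12),  |v_rel|² = 153;  v_rel·d = (-3)·(-6) + (-12)·(-4) = 66
153·t² − 132·t + 3 = 0  ⇒  m = 66² − 153·3 = 3897
m = 3897 > 0,  v_rel·d = 66 > 0  ⇒  inside

inside=yes margin=3897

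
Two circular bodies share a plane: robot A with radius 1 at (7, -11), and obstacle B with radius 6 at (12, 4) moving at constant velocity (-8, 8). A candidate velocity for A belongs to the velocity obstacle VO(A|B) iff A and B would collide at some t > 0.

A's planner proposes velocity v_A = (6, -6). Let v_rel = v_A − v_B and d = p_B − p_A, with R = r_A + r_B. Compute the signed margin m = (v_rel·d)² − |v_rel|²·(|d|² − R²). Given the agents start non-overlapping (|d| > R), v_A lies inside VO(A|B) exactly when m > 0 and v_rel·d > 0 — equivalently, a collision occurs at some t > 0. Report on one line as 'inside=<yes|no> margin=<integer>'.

d = (5, 15),  |d|² = 250;  R = 1+6 = 7,  c = 250−7² = 201
v_rel = (14, -14),  |v_rel|² = 392;  v_rel·d = (14)·(5) + (-14)·(15) = -140
392·t² + 280·t + 201 = 0  ⇒  m = (-140)² − 392·201 = -59192
m = -59192 < 0,  v_rel·d = -140 < 0  ⇒  outside

inside=no margin=-59192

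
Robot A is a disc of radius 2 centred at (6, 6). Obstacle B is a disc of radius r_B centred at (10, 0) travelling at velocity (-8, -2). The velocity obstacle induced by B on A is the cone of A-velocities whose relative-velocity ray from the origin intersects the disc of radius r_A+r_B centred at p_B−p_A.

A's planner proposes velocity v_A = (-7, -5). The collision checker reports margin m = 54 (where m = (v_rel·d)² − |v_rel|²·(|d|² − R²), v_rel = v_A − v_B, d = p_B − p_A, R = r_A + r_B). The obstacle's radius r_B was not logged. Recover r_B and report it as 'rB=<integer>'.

m = 54
d = (4, -6);  v_rel = (1, -3),  |v_rel|² = 10
v_rel×d = (1)·(-6) − (-3)·(4) = 6
since m = R²·10 − 6²:  R² = (36 + 54) / 10 = 9
R = √9 = 3  ⇒  r_B = 3 − 2 = 1

rB=1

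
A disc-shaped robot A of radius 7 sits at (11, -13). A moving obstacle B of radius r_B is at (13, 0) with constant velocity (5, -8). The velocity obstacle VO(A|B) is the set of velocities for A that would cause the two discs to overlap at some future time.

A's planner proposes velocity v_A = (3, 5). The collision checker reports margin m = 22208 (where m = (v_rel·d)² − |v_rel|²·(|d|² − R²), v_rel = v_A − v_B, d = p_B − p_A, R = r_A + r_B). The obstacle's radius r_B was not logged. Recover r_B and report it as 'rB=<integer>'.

m = 22208
d = (2, 13);  v_rel = (-2, 13),  |v_rel|² = 173
v_rel×d = (-2)·(13) − (13)·(2) = -52
since m = R²·173 − (-52)²:  R² = (2704 + 22208) / 173 = 144
R = √144 = 12  ⇒  r_B = 12 − 7 = 5

rB=5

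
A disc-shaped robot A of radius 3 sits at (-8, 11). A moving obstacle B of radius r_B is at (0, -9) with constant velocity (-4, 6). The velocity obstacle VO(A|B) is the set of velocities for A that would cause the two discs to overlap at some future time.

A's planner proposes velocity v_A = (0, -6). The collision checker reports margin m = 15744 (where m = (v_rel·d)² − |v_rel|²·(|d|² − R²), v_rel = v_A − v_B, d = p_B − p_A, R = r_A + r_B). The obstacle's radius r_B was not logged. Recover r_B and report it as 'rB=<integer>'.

m = 15744
d = (8, -20);  v_rel = (4, -12),  |v_rel|² = 160
v_rel×d = (4)·(-20) − (-12)·(8) = 16
since m = R²·160 − 16²:  R² = (256 + 15744) / 160 = 100
R = √100 = 10  ⇒  r_B = 10 − 3 = 7

rB=7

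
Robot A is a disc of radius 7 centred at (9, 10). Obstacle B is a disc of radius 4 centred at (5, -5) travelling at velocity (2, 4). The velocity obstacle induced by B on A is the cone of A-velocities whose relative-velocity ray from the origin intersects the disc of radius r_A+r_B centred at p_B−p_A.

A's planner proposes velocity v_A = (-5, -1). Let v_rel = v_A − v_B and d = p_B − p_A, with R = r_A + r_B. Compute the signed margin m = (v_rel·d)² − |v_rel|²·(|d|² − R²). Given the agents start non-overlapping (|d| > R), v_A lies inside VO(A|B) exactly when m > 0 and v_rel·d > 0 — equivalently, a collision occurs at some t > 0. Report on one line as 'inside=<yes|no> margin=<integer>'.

d = (-4, -15),  |d|² = 241;  R = 7+4 = 11,  c = 241−11² = 120
v_rel = (-7, -5),  |v_rel|² = 74;  v_rel·d = (-7)·(-4) + (-5)·(-15) = 103
74·t² − 206·t + 120 = 0  ⇒  m = 103² − 74·120 = 1729
m = 1729 > 0,  v_rel·d = 103 > 0  ⇒  inside

inside=yes margin=1729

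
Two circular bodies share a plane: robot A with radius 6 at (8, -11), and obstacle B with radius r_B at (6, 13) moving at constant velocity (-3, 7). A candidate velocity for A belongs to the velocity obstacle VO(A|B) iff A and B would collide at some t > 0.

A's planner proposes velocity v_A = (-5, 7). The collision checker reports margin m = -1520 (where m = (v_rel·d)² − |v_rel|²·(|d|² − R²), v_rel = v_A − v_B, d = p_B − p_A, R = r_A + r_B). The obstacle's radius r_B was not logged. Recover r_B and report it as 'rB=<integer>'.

m = -1520
d = (-2, 24);  v_rel = (-2, 0),  |v_rel|² = 4
v_rel×d = (-2)·(24) − (0)·(-2) = -48
since m = R²·4 − (-48)²:  R² = (2304 + -1520) / 4 = 196
R = √196 = 14  ⇒  r_B = 14 − 6 = 8

rB=8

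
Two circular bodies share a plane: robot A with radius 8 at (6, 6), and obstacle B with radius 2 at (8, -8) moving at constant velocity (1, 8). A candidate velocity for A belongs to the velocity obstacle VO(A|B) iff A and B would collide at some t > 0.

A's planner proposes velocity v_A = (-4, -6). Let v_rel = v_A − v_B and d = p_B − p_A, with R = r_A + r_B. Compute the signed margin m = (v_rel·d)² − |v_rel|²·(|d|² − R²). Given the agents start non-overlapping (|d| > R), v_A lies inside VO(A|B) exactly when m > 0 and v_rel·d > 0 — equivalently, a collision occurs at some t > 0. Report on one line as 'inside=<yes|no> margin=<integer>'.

d = (2, -14),  |d|² = 200;  R = 8+2 = 10,  c = 200−10² = 100
v_rel = (-5, -14),  |v_rel|² = 221;  v_rel·d = (-5)·(2) + (-14)·(-14) = 186
221·t² − 372·t + 100 = 0  ⇒  m = 186² − 221·100 = 12496
m = 12496 > 0,  v_rel·d = 186 > 0  ⇒  inside

inside=yes margin=12496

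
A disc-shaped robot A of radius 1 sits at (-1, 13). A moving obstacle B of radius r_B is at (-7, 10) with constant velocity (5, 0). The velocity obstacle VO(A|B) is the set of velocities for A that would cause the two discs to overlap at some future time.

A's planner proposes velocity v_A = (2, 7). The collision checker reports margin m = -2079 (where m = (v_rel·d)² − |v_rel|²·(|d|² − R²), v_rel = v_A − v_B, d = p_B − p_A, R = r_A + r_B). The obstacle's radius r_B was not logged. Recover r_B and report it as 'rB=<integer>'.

m = -2079
d = (-6, -3);  v_rel = (-3, 7),  |v_rel|² = 58
v_rel×d = (-3)·(-3) − (7)·(-6) = 51
since m = R²·58 − 51²:  R² = (2601 + -2079) / 58 = 9
R = √9 = 3  ⇒  r_B = 3 − 1 = 2

rB=2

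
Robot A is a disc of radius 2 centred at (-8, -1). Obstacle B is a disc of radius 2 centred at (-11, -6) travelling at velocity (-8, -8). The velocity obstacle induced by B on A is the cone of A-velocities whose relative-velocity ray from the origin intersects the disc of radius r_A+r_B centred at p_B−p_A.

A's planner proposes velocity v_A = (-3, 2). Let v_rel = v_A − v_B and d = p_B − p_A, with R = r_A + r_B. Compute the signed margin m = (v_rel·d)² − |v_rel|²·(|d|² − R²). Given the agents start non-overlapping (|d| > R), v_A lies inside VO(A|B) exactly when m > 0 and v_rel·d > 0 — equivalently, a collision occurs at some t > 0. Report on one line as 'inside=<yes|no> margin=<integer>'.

d = (-3, -5),  |d|² = 34;  R = 2+2 = 4,  c = 34−4² = 18
v_rel = (5, 10),  |v_rel|² = 125;  v_rel·d = (5)·(-3) + (10)·(-5) = -65
125·t² + 130·t + 18 = 0  ⇒  m = (-65)² − 125·18 = 1975
m = 1975 > 0,  v_rel·d = -65 < 0  ⇒  outside

inside=no margin=1975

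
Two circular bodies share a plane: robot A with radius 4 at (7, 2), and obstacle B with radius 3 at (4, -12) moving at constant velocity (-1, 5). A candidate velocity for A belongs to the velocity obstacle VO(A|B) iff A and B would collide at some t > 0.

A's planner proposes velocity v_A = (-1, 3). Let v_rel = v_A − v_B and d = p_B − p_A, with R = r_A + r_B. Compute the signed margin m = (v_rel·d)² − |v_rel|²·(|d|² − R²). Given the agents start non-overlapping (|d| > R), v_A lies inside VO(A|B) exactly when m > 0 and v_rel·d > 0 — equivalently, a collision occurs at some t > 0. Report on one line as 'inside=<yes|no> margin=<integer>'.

d = (-3, -14),  |d|² = 205;  R = 4+3 = 7,  c = 205−7² = 156
v_rel = (0, -2),  |v_rel|² = 4;  v_rel·d = (0)·(-3) + (-2)·(-14) = 28
4·t² − 56·t + 156 = 0  ⇒  m = 28² − 4·156 = 160
m = 160 > 0,  v_rel·d = 28 > 0  ⇒  inside

inside=yes margin=160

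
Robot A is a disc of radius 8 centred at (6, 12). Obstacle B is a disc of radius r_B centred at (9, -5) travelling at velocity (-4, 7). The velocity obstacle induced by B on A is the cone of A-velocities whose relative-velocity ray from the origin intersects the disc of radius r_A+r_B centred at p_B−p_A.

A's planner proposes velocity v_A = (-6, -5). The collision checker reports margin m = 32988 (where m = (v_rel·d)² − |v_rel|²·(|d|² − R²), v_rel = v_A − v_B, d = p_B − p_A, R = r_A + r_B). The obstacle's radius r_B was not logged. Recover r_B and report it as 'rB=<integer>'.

m = 32988
d = (3, -17);  v_rel = (-2, -12),  |v_rel|² = 148
v_rel×d = (-2)·(-17) − (-12)·(3) = 70
since m = R²·148 − 70²:  R² = (4900 + 32988) / 148 = 256
R = √256 = 16  ⇒  r_B = 16 − 8 = 8

rB=8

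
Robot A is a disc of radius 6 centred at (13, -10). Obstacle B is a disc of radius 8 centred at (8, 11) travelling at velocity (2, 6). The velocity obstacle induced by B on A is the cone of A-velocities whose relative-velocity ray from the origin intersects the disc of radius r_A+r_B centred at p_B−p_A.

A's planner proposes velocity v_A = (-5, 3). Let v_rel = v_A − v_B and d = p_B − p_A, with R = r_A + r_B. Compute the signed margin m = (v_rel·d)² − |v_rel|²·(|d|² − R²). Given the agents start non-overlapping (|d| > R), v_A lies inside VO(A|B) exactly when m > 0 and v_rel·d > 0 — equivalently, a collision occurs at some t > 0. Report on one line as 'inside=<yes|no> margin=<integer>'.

d = (-5, 21),  |d|² = 466;  R = 6+8 = 14,  c = 466−14² = 270
v_rel = (-7, -3),  |v_rel|² = 58;  v_rel·d = (-7)·(-5) + (-3)·(21) = -28
58·t² + 56·t + 270 = 0  ⇒  m = (-28)² − 58·270 = -14876
m = -14876 < 0,  v_rel·d = -28 < 0  ⇒  outside

inside=no margin=-14876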